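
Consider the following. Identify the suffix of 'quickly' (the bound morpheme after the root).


The word 'quickly' = 'quick' (root) + '-ly' (suffix). The suffix is '-ly'.

ly


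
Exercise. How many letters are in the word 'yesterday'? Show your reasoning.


Spell out 'yesterday' and number each letter: y(1), e(2), s(3), t(4), e(5), r(6), d(7), a(8), y(9). Total: 9 letters.

9


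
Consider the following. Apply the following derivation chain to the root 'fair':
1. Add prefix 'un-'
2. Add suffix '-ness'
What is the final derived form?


Step 1: Add prefix 'un-' to 'fair' = 'unfair'
Step 2: Add suffix '-ness' to 'unfair' = 'unfairness'

unfairness


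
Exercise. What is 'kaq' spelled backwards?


Reverse 'kaq' character by character: 'qak'.

qak


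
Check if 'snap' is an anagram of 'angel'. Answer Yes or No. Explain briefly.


Sorted letters of 'snap': 'anps'
Sorted letters of 'angel': 'aegln'
They do not match.

No


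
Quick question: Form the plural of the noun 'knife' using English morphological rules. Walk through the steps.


Apply rule: Change -fe to -ves. 'knife' becomes 'knives'.

knives


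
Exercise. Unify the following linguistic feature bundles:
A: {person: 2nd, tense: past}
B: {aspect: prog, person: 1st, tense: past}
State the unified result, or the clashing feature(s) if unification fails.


Compare features:
aspect: A=_ vs B=prog -> unified: prog
person: A=2nd vs B=1st -> CLASH
tense: A=past vs B=past -> unified: past
Clash detected on feature 'person' (2nd vs 1st); unification fails.

CLASH on 'person' (2nd vs 1st)


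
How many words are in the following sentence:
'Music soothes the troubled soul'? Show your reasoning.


Split into words: Music | soothes | the | troubled | soul = 5 words.

5


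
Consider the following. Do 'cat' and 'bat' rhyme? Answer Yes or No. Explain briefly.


Rime (stressed vowel + following sounds) of 'cat': -at = /æt/
Rime of 'bat': -at = /æt/
/æt/ and /æt/ are the same ending sound, so the words rhyme.

Yes


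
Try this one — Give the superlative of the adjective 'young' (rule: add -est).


Apply superlative formation (add -est): 'young' -> 'youngest'.

youngest


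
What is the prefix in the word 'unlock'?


The word 'unlock' = 'un' (prefix) + 'lock' (root). The prefix is 'un'.

un


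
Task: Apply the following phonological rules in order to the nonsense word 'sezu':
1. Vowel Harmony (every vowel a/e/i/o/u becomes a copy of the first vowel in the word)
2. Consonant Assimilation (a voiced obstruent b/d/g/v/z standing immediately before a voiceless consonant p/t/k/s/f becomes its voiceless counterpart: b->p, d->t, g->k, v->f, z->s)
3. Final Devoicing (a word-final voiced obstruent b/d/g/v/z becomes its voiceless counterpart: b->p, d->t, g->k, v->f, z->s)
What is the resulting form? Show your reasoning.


Starting form: 'sezu'
Rule 1: Vowel Harmony: all vowels become 'e' (matching first vowel). 'sezu' -> 'seze'
Rule 2: Consonant Assimilation: no voiced obstruent (b/d/g/v/z) stands immediately before a voiceless consonant (p/t/k/s/f). No change.
Rule 3: Final Devoicing: the word ends in the vowel 'e', not a consonant. No change.
Final form: 'seze'

seze


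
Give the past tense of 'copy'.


Apply rule: Change -y to -ied. 'copy' becomes 'copied'.

copied


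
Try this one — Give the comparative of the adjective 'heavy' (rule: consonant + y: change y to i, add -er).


Apply comparative formation (consonant + y: change y to i, add -er): 'heavy' -> 'heavier'.

heavier


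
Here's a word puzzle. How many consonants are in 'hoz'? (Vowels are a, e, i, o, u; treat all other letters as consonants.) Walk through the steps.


Consonants in 'hoz': h, z = 2 consonants.

2


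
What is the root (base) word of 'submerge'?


Remove prefix 'sub' from 'submerge' to get root 'merge'.

merge


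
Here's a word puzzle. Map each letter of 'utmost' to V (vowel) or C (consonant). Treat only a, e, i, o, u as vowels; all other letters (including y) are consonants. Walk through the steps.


Letter mapping: u = V, t = C, m = C, o = V, s = C, t = C.

VCCVCC


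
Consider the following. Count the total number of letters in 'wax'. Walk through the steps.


Spell out 'wax' and number each letter: w(1), a(2), x(3). Total: 3 letters.

3


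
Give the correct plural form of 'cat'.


Apply rule: Add -s. 'cat' becomes 'cats'.

cats


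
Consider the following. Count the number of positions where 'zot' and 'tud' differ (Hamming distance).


Alignment:
Position 1: 'z' vs 't' = DIFFER
Position 2: 'o' vs 'u' = DIFFER
Position 3: 't' vs 'd' = DIFFER
Total differences: 3

3


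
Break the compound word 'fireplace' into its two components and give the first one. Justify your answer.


Split 'fireplace' into 'fire' + 'place'. The first part is 'fire'.

fire


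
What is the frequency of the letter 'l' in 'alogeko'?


Letter 'l' in 'alogeko': found at position(s) 2 = 1 occurrence(s).

1


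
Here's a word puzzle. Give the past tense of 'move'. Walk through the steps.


Apply rule: Add -d (word ends in -e). 'move' becomes 'moved'.

moved


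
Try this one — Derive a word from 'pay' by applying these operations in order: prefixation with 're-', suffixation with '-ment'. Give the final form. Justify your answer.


Step 1: Add prefix 're-' to 'pay' = 'repay'
Step 2: Add suffix '-ment' to 'repay' = 'repayment'

repayment


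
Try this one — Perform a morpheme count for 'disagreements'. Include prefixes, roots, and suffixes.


Decomposition: dis- (prefix) + agree (root) + -ment (suffix) + -s (plural) = 4 morpheme(s)

4 morphemes


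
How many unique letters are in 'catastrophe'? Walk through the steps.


Unique letters in 'catastrophe': {a, c, e, h, o, p, r, s, t} = 9 distinct letters.

9


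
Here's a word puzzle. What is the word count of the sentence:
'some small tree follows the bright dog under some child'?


Split into words: some | small | tree | follows | the | bright | dog | under | some | child = 10 words.

10


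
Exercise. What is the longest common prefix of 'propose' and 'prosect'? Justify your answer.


Compare from the start: 3 characters match: 'pro'. Mismatch at position 4: 'p' vs 's'.

pro


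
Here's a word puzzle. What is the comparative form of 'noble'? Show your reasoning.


Apply comparative formation (ends in e: add -r): 'noble' -> 'nobler'.

nobler


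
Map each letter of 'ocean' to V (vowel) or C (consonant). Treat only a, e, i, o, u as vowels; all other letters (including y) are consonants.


Letter mapping: o = V, c = C, e = V, a = V, n = C.

VCVVC


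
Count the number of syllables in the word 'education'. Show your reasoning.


Break 'education' into syllables: ed-u-ca-tion -> ed | u | ca | tion = 4 syllables

4 syllables


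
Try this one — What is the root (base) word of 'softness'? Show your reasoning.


Remove suffix '-ness' from 'softness' to get root 'soft'.

soft


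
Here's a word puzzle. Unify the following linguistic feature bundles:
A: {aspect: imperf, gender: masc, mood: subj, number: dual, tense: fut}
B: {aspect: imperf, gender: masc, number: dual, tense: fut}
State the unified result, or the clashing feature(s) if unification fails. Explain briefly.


Compare features:
aspect: A=imperf vs B=imperf -> unified: imperf
gender: A=masc vs B=masc -> unified: masc
mood: A=subj vs B=_ -> unified: subj
number: A=dual vs B=dual -> unified: dual
tense: A=fut vs B=fut -> unified: fut
No clashes found.

Unified: {aspect: imperf, gender: masc, mood: subj, number: dual, tense: fut}


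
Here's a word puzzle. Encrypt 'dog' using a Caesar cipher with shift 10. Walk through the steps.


Shift each letter by 10: d -> n, o -> y, g -> q. Result: 'nyq'.

nyq


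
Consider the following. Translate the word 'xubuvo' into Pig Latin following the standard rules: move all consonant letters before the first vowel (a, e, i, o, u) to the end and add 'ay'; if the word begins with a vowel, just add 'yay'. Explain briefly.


'xubuvo': move consonant cluster 'x' to end and add 'ay': 'ubuvoxay'.

ubuvoxay


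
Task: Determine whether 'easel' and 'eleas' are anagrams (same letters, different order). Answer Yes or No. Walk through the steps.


Sorted letters of 'easel': 'aeels'
Sorted letters of 'eleas': 'aeels'
They match.

Yes


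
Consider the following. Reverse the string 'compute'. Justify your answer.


Reverse 'compute' character by character: 'etupmoc'.

etupmoc


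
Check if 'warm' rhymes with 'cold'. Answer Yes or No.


Rime (stressed vowel + following sounds) of 'warm': -arm = /ɔːrm/
Rime of 'cold': -old = /oʊld/
/ɔːrm/ and /oʊld/ are different ending sounds, so the words do not rhyme.

No


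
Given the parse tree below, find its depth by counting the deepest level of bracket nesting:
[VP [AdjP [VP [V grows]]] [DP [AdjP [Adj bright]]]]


Count bracket nesting levels:
'[' at pos 0: depth = 1
'[' at pos 4: depth = 2
'[' at pos 10: depth = 3
'[' at pos 14: depth = 4
'[' at pos 26: depth = 2
'[' at pos 30: depth = 3
'[' at pos 36: depth = 4
Maximum depth reached: 4

4


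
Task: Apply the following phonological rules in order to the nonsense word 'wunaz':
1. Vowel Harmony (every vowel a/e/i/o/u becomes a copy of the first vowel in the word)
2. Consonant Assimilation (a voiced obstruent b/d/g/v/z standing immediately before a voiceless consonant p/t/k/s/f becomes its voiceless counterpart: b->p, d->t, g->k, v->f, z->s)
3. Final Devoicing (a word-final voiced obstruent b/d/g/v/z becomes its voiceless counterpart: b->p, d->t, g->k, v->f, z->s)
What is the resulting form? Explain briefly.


Starting form: 'wunaz'
Rule 1: Vowel Harmony: all vowels become 'u' (matching first vowel). 'wunaz' -> 'wunuz'
Rule 2: Consonant Assimilation: no voiced obstruent (b/d/g/v/z) stands immediately before a voiceless consonant (p/t/k/s/f). No change.
Rule 3: Final Devoicing: word-final voiced obstruent 'z' becomes voiceless 's'. 'wunuz' -> 'wunus'
Final form: 'wunus'

wunus


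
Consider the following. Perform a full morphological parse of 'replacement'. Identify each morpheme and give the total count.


Step 1: Identify prefix: 're' (meaning: again)
Step 2: Identify root: 'place'
Step 3: Identify suffix(es): 'ment'
Decomposition: re- (prefix: again) + place (root) + -ment (suffix: action/result)
Total morphemes: 3

3 morphemes (re- (prefix: again) + place (root) + -ment (suffix: action/result))


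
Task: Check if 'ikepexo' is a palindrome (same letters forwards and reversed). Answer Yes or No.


Forward: 'ikepexo'
Reversed: 'oxepeki'
They differ.

No


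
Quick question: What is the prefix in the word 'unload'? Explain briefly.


The word 'unload' = 'un' (prefix) + 'load' (root). The prefix is 'un'.

un


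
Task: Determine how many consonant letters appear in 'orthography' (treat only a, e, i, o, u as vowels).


Consonants in 'orthography': r, t, h, g, r, p, h, y = 8 consonants.

8


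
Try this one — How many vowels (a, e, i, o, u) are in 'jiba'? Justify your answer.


Vowels in 'jiba': i, a = 2 vowels.

2


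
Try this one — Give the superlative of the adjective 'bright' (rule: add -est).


Apply superlative formation (add -est): 'bright' -> 'brightest'.

brightest


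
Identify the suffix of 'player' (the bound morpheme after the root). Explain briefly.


The word 'player' = 'play' (root) + '-er' (suffix). The suffix is '-er'.

er


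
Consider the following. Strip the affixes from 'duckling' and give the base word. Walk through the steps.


Remove suffix '-ling' from 'duckling' to get root 'duck'.

duck


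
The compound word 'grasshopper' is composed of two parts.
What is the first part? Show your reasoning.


Split 'grasshopper' into 'grass' + 'hopper'. The first part is 'grass'.

grass


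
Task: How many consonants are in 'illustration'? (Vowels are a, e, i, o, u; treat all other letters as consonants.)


Consonants in 'illustration': l, l, s, t, r, t, n = 7 consonants.

7


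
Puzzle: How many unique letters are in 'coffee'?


Unique letters in 'coffee': {c, e, f, o} = 4 distinct letters.

4


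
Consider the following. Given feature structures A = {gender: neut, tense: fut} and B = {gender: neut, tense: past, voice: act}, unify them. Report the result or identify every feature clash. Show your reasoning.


Compare features:
gender: A=neut vs B=neut -> unified: neut
tense: A=fut vs B=past -> CLASH
voice: A=_ vs B=act -> unified: act
Clash detected on feature 'tense' (fut vs past); unification fails.

CLASH on 'tense' (fut vs past)


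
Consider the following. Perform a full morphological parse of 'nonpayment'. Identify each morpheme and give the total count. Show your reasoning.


Step 1: Identify prefix: 'non' (meaning: not)
Step 2: Identify root: 'pay'
Step 3: Identify suffix(es): 'ment'
Decomposition: non- (prefix: not) + pay (root) + -ment (suffix: action/result)
Total morphemes: 3

3 morphemes (non- (prefix: not) + pay (root) + -ment (suffix: action/result))


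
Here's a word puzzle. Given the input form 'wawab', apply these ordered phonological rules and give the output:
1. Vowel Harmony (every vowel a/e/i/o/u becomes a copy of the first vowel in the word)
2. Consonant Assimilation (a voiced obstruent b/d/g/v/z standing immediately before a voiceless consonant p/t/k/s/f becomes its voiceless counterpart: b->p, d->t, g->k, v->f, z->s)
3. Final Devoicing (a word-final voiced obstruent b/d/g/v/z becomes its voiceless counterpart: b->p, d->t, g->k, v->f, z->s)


Starting form: 'wawab'
Rule 1: Vowel Harmony: all vowels already match. No change.
Rule 2: Consonant Assimilation: no voiced obstruent (b/d/g/v/z) stands immediately before a voiceless consonant (p/t/k/s/f). No change.
Rule 3: Final Devoicing: word-final voiced obstruent 'b' becomes voiceless 'p'. 'wawab' -> 'wawap'
Final form: 'wawap'

wawap


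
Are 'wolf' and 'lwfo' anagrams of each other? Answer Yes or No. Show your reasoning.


Sorted letters of 'wolf': 'flow'
Sorted letters of 'lwfo': 'flow'
They match.

Yes


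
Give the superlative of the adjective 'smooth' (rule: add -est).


Apply superlative formation (add -est): 'smooth' -> 'smoothest'.

smoothest


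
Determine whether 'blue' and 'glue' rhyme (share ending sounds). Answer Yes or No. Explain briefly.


Rime (stressed vowel + following sounds) of 'blue': -ue = /uː/
Rime of 'glue': -ue = /uː/
/uː/ and /uː/ are the same ending sound, so the words rhyme.

Yes


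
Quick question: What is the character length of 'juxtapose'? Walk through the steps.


Spell out 'juxtapose' and number each letter: j(1), u(2), x(3), t(4), a(5), p(6), o(7), s(8), e(9). Total: 9 letters.

9


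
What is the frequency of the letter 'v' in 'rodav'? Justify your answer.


Letter 'v' in 'rodav': found at position(s) 5 = 1 occurrence(s).

1


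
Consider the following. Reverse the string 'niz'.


Reverse 'niz' character by character: 'zin'.

zin


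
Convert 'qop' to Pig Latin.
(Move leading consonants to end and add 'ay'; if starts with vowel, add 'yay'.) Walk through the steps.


'qop': move consonant cluster 'q' to end and add 'ay': 'opqay'.

opqay


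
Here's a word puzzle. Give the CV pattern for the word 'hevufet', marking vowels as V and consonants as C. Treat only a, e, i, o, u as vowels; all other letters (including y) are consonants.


Letter mapping: h = C, e = V, v = C, u = V, f = C, e = V, t = C.

CVCVCVC


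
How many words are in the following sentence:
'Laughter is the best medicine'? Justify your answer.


Split into words: Laughter | is | the | best | medicine = 5 words.

5


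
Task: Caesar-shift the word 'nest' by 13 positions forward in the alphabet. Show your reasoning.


Shift each letter by 13: n -> a, e -> r, s -> f, t -> g. Result: 'arfg'.

arfg


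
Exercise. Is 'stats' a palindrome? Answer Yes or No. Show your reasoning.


Forward: 'stats'
Reversed: 'stats'
They are identical.

Yes


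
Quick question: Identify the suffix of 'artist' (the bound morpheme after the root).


The word 'artist' = 'art' (root) + '-ist' (suffix). The suffix is '-ist'.

ist


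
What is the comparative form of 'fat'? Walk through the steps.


Apply comparative formation (double final consonant, add -er): 'fat' -> 'fatter'.

fatter


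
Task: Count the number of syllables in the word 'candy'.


Break 'candy' into syllables: can-dy -> can | dy = 2 syllables

2 syllables


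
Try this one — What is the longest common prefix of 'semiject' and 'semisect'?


Compare from the start: 4 characters match: 'semi'. Mismatch at position 5: 'j' vs 's'.

semi


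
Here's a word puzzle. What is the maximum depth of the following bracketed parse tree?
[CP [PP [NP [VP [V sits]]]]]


Count bracket nesting levels:
'[' at pos 0: depth = 1
'[' at pos 4: depth = 2
'[' at pos 8: depth = 3
'[' at pos 12: depth = 4
'[' at pos 16: depth = 5
Maximum depth reached: 5

5


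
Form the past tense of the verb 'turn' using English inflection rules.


Apply rule: Add -ed. 'turn' becomes 'turned'.

turned


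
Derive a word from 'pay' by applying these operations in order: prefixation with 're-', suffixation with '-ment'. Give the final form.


Step 1: Add prefix 're-' to 'pay' = 'repay'
Step 2: Add suffix '-ment' to 'repay' = 'repayment'

repayment


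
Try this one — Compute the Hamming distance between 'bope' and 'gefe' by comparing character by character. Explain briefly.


Alignment:
Position 1: 'b' vs 'g' = DIFFER
Position 2: 'o' vs 'e' = DIFFER
Position 3: 'p' vs 'f' = DIFFER
Position 4: 'e' vs 'e' = match
Total differences: 3

3


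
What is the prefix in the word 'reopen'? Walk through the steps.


The word 'reopen' = 're' (prefix) + 'open' (root). The prefix is 're'.

re


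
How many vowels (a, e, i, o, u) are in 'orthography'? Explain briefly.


Vowels in 'orthography': o, o, a = 3 vowels.

3


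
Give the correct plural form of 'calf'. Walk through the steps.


Apply rule: Change -f to -ves. 'calf' becomes 'calves'.

calves


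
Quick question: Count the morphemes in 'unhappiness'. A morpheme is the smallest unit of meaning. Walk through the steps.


Decomposition: un- (prefix) + happy (root) + -ness (suffix) = 3 morpheme(s)

3 morphemes


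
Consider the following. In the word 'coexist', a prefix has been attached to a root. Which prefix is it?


The word 'coexist' = 'co' (prefix) + 'exist' (root). The prefix is 'co'.

co


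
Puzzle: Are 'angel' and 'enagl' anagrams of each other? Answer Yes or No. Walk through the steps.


Sorted letters of 'angel': 'aegln'
Sorted letters of 'enagl': 'aegln'
They match.

Yes


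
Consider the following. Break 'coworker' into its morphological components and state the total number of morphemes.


Step 1: Identify prefix: 'co' (meaning: together)
Step 2: Identify root: 'work'
Step 3: Identify suffix(es): 'er'
Decomposition: co- (prefix: together) + work (root) + -er (suffix: one who)
Total morphemes: 3

3 morphemes (co- (prefix: together) + work (root) + -er (suffix: one who))


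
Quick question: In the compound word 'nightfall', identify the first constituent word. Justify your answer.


Split 'nightfall' into 'night' + 'fall'. The first part is 'night'.

night


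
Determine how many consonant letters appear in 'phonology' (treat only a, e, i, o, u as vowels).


Consonants in 'phonology': p, h, n, l, g, y = 6 consonants.

6


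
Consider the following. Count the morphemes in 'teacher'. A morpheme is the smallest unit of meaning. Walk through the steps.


Decomposition: teach (root) + -er (suffix) = 2 morpheme(s)

2 morphemes


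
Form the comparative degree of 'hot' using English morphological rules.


Apply comparative formation (double final consonant, add -er): 'hot' -> 'hotter'.

hotter


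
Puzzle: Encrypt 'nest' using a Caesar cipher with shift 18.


Shift each letter by 18: n -> f, e -> w, s -> k, t -> l. Result: 'fwkl'.

fwkl


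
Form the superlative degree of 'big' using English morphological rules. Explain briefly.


Apply superlative formation (double final consonant, add -est): 'big' -> 'biggest'.

biggest


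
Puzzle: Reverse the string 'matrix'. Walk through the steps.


Reverse 'matrix' character by character: 'xirtam'.

xirtam


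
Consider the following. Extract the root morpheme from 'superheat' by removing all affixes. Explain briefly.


Remove prefix 'super' from 'superheat' to get root 'heat'.

heat


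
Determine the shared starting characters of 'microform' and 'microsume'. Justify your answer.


Compare from the start: 5 characters match: 'micro'. Mismatch at position 6: 'f' vs 's'.

micro


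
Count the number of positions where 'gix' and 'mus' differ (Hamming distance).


Alignment:
Position 1: 'g' vs 'm' = DIFFER
Position 2: 'i' vs 'u' = DIFFER
Position 3: 'x' vs 's' = DIFFER
Total differences: 3

3


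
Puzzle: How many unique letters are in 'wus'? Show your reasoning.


Unique letters in 'wus': {s, u, w} = 3 distinct letters.

3


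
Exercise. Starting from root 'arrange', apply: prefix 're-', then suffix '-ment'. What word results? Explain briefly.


Step 1: Add prefix 're-' to 'arrange' = 'rearrange'
Step 2: Add suffix '-ment' to 'rearrange' = 'rearrangement'

rearrangement


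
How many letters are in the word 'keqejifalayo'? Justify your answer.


Spell out 'keqejifalayo' and number each letter: k(1), e(2), q(3), e(4), j(5), i(6), f(7), a(8), l(9), a(10), y(11), o(12). Total: 12 letters.

12


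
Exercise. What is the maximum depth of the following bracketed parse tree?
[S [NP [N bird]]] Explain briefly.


Count bracket nesting levels:
'[' at pos 0: depth = 1
'[' at pos 3: depth = 2
'[' at pos 7: depth = 3
Maximum depth reached: 3

3


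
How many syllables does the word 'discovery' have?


Break 'discovery' into syllables: dis-cov-er-y -> dis | cov | er | y = 4 syllables

4 syllables


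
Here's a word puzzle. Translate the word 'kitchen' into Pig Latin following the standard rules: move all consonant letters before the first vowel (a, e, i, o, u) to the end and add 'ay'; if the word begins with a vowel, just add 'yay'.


'kitchen': move consonant cluster 'k' to end and add 'ay': 'itchenkay'.

itchenkay


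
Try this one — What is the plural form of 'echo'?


Apply rule: Add -es (consonant + o). 'echo' becomes 'echoes'.

echoes


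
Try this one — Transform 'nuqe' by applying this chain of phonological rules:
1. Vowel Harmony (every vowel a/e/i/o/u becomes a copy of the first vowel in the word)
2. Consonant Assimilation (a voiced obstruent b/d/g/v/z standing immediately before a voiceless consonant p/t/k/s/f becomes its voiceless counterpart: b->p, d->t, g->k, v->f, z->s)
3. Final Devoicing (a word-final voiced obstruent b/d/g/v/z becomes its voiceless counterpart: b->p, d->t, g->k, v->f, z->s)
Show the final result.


Starting form: 'nuqe'
Rule 1: Vowel Harmony: all vowels become 'u' (matching first vowel). 'nuqe' -> 'nuqu'
Rule 2: Consonant Assimilation: no voiced obstruent (b/d/g/v/z) stands immediately before a voiceless consonant (p/t/k/s/f). No change.
Rule 3: Final Devoicing: the word ends in the vowel 'u', not a consonant. No change.
Final form: 'nuqu'

nuqu


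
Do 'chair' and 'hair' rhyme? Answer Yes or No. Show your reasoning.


Rime (stressed vowel + following sounds) of 'chair': -air = /ɛər/
Rime of 'hair': -air = /ɛər/
/ɛər/ and /ɛər/ are the same ending sound, so the words rhyme.

Yes


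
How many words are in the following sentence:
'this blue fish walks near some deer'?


Split into words: this | blue | fish | walks | near | some | deer = 7 words.

7


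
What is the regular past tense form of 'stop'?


Apply rule: Double final consonant and add -ed. 'stop' becomes 'stopped'.

stopped


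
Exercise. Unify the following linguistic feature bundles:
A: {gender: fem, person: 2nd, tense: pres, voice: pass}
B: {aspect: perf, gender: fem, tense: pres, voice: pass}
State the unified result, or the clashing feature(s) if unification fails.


Compare features:
aspect: A=_ vs B=perf -> unified: perf
gender: A=fem vs B=fem -> unified: fem
person: A=2nd vs B=_ -> unified: 2nd
tense: A=pres vs B=pres -> unified: pres
voice: A=pass vs B=pass -> unified: pass
No clashes found.

Unified: {aspect: perf, gender: fem, person: 2nd, tense: pres, voice: pass}


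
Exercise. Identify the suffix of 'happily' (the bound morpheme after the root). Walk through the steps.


The word 'happily' = 'happy' (root) + '-ly' (suffix). The suffix is '-ly'.

ly


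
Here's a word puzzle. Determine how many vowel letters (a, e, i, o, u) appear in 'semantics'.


Vowels in 'semantics': e, a, i = 3 vowels.

3


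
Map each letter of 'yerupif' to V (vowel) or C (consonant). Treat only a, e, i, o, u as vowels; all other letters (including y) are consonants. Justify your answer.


Letter mapping: y = C, e = V, r = C, u = V, p = C, i = V, f = C.

CVCVCVC


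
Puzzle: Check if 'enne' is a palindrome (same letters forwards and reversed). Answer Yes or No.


Forward: 'enne'
Reversed: 'enne'
They are identical.

Yes


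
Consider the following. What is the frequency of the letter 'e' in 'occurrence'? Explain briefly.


Letter 'e' in 'occurrence': found at position(s) 7, 10 = 2 occurrence(s).

2


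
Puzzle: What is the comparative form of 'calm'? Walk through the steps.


Apply comparative formation (add -er): 'calm' -> 'calmer'.

calmer


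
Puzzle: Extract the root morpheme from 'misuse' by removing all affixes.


Remove prefix 'mis' from 'misuse' to get root 'use'.

use


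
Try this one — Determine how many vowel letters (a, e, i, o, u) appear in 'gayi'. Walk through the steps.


Vowels in 'gayi': a, i = 2 vowels.

2


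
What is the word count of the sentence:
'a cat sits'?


Split into words: a | cat | sits = 3 words.

3


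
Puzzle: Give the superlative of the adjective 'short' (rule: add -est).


Apply superlative formation (add -est): 'short' -> 'shortest'.

shortest


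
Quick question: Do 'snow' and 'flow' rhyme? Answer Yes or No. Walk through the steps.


Rime (stressed vowel + following sounds) of 'snow': -ow = /oʊ/
Rime of 'flow': -ow = /oʊ/
/oʊ/ and /oʊ/ are the same ending sound, so the words rhyme.

Yes


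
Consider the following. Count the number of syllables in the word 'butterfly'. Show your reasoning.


Break 'butterfly' into syllables: but-ter-fly -> but | ter | fly = 3 syllables

3 syllables


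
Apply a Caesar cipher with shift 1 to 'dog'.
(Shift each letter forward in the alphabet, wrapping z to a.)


Shift each letter by 1: d -> e, o -> p, g -> h. Result: 'eph'.

eph


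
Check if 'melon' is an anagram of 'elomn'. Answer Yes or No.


Sorted letters of 'melon': 'elmno'
Sorted letters of 'elomn': 'elmno'
They match.

Yes


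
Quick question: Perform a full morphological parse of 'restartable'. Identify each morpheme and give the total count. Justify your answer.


Step 1: Identify prefix: 're' (meaning: again)
Step 2: Identify root: 'start'
Step 3: Identify suffix(es): 'able'
Decomposition: re- (prefix: again) + start (root) + -able (suffix: capable of)
Total morphemes: 3

3 morphemes (re- (prefix: again) + start (root) + -able (suffix: capable of))


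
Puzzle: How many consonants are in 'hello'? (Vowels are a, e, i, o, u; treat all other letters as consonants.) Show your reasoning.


Consonants in 'hello': h, l, l = 3 consonants.

3


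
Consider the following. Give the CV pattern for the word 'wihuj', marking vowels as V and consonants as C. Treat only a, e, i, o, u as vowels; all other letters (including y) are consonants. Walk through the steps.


Letter mapping: w = C, i = V, h = C, u = V, j = C.

CVCVC


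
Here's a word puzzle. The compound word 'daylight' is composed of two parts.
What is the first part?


Split 'daylight' into 'day' + 'light'. The first part is 'day'.

day


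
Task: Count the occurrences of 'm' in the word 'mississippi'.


Letter 'm' in 'mississippi': found at position(s) 1 = 1 occurrence(s).

1


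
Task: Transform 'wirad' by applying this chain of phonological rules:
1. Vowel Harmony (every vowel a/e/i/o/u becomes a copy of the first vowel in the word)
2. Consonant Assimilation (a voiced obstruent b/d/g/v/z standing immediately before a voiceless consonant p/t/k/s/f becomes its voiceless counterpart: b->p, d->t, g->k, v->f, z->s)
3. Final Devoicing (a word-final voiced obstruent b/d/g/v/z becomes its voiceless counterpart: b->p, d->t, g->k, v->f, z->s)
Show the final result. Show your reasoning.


Starting form: 'wirad'
Rule 1: Vowel Harmony: all vowels become 'i' (matching first vowel). 'wirad' -> 'wirid'
Rule 2: Consonant Assimilation: no voiced obstruent (b/d/g/v/z) stands immediately before a voiceless consonant (p/t/k/s/f). No change.
Rule 3: Final Devoicing: word-final voiced obstruent 'd' becomes voiceless 't'. 'wirid' -> 'wirit'
Final form: 'wirit'

wirit


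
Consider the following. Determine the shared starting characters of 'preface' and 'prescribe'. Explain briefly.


Compare from the start: 3 characters match: 'pre'. Mismatch at position 4: 'f' vs 's'.

pre


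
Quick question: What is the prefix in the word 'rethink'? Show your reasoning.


The word 'rethink' = 're' (prefix) + 'think' (root). The prefix is 're'.

re


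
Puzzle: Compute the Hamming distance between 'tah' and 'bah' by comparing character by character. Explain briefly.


Alignment:
Position 1: 't' vs 'b' = DIFFER
Position 2: 'a' vs 'a' = match
Position 3: 'h' vs 'h' = match
Total differences: 1

1


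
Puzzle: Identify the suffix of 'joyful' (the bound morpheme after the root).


The word 'joyful' = 'joy' (root) + '-ful' (suffix). The suffix is '-ful'.

ful


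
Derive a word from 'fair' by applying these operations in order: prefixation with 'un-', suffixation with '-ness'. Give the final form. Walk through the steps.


Step 1: Add prefix 'un-' to 'fair' = 'unfair'
Step 2: Add suffix '-ness' to 'unfair' = 'unfairness'

unfairness


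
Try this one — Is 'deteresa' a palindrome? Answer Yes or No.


Forward: 'deteresa'
Reversed: 'asereted'
They differ.

No


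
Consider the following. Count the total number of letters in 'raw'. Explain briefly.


Spell out 'raw' and number each letter: r(1), a(2), w(3). Total: 3 letters.

3


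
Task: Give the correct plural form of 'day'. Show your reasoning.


Apply rule: Add -s. 'day' becomes 'days'.

days


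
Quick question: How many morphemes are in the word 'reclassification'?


Decomposition: re- (prefix) + class (root) + -ify (suffix) + -ation (suffix) = 4 morpheme(s)

4 morphemes


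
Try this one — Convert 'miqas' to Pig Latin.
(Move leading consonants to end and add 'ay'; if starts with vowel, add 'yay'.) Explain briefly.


'miqas': move consonant cluster 'm' to end and add 'ay': 'iqasmay'.

iqasmay


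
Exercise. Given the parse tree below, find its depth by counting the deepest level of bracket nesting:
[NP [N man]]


Count bracket nesting levels:
'[' at pos 0: depth = 1
'[' at pos 4: depth = 2
Maximum depth reached: 2

2


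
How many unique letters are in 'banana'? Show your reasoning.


Unique letters in 'banana': {a, b, n} = 3 distinct letters.

3


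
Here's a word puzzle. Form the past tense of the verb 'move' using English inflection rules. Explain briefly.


Apply rule: Add -d (word ends in -e). 'move' becomes 'moved'.

moved


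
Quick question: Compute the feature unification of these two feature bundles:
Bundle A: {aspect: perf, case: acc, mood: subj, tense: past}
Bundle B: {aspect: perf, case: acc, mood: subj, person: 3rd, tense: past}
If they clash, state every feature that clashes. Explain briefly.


Compare features:
aspect: A=perf vs B=perf -> unified: perf
case: A=acc vs B=acc -> unified: acc
mood: A=subj vs B=subj -> unified: subj
person: A=_ vs B=3rd -> unified: 3rd
tense: A=past vs B=past -> unified: past
No clashes found.

Unified: {aspect: perf, case: acc, mood: subj, person: 3rd, tense: past}


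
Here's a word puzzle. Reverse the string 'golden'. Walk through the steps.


Reverse 'golden' character by character: 'nedlog'.

nedlog


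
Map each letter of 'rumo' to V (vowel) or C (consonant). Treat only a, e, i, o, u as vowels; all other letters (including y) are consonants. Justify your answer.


Letter mapping: r = C, u = V, m = C, o = V.

CVCV


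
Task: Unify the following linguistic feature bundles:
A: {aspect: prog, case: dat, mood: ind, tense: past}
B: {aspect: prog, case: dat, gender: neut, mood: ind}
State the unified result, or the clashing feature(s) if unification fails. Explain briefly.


Compare features:
aspect: A=prog vs B=prog -> unified: prog
case: A=dat vs B=dat -> unified: dat
gender: A=_ vs B=neut -> unified: neut
mood: A=ind vs B=ind -> unified: ind
tense: A=past vs B=_ -> unified: past
No clashes found.

Unified: {aspect: prog, case: dat, gender: neut, mood: ind, tense: past}


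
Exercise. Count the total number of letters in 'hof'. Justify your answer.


Spell out 'hof' and number each letter: h(1), o(2), f(3). Total: 3 letters.

3


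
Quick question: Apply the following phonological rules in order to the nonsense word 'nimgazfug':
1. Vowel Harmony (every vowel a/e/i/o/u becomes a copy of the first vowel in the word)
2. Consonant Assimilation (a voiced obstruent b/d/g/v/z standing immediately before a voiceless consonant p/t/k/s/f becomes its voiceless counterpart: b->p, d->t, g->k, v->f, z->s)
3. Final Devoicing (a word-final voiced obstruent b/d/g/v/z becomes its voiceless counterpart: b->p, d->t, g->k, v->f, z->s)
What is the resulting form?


Starting form: 'nimgazfug'
Rule 1: Vowel Harmony: all vowels become 'i' (matching first vowel). 'nimgazfug' -> 'nimgizfig'
Rule 2: Consonant Assimilation: voiced obstruent before voiceless consonant becomes voiceless ('zf' -> 'sf'). 'nimgizfig' -> 'nimgisfig'
Rule 3: Final Devoicing: word-final voiced obstruent 'g' becomes voiceless 'k'. 'nimgisfig' -> 'nimgisfik'
Final form: 'nimgisfik'

nimgisfik


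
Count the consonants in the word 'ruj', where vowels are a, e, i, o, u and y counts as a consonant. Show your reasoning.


Consonants in 'ruj': r, j = 2 consonants.

2


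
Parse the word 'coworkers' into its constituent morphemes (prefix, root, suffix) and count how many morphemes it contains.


Step 1: Identify prefix: 'co' (meaning: together)
Step 2: Identify root: 'work'
Step 3: Identify suffix(es): 'er, s'
Decomposition: co- (prefix: together) + work (root) + -er (suffix: one who) + -s (plural)
Total morphemes: 4

4 morphemes (co- (prefix: together) + work (root) + -er (suffix: one who) + -s (plural))


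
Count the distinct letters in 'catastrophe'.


Unique letters in 'catastrophe': {a, c, e, h, o, p, r, s, t} = 9 distinct letters.

9


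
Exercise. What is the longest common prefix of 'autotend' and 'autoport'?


Compare from the start: 4 characters match: 'auto'. Mismatch at position 5: 't' vs 'p'.

auto


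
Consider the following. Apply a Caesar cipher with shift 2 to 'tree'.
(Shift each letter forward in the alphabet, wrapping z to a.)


Shift each letter by 2: t -> v, r -> t, e -> g, e -> g. Result: 'vtgg'.

vtgg


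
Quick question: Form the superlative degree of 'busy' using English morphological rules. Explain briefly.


Apply superlative formation (consonant + y: change y to i, add -est): 'busy' -> 'busiest'.

busiest


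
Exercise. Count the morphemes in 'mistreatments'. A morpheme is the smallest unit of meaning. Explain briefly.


Decomposition: mis- (prefix) + treat (root) + -ment (suffix) + -s (plural) = 4 morpheme(s)

4 morphemes


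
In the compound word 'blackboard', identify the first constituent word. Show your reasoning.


Split 'blackboard' into 'black' + 'board'. The first part is 'black'.

black


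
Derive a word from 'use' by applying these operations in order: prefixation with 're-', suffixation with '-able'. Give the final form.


Step 1: Add prefix 're-' to 'use' = 'reuse'
Step 2: Add suffix '-able' to 'reuse' = 'reusable'

reusable


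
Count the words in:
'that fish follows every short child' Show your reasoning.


Split into words: that | fish | follows | every | short | child = 6 words.

6


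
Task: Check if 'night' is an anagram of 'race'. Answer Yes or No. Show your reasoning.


Sorted letters of 'night': 'ghint'
Sorted letters of 'race': 'acer'
They do not match.

No


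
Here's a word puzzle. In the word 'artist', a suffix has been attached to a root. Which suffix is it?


The word 'artist' = 'art' (root) + '-ist' (suffix). The suffix is '-ist'.

ist


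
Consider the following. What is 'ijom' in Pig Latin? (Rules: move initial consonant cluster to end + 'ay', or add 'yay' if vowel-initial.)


'ijom' starts with a vowel, so add 'yay': 'ijomyay'.

ijomyay


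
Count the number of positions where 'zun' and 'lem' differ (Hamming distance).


Alignment:
Position 1: 'z' vs 'l' = DIFFER
Position 2: 'u' vs 'e' = DIFFER
Position 3: 'n' vs 'm' = DIFFER
Total differences: 3

3


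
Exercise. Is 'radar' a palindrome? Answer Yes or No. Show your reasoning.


Forward: 'radar'
Reversed: 'radar'
They are identical.

Yes


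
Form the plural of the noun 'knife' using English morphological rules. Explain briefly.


Apply rule: Change -fe to -ves. 'knife' becomes 'knives'.

knives


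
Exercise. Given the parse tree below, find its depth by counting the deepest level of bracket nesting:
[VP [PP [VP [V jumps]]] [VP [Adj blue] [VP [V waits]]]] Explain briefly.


Count bracket nesting levels:
'[' at pos 0: depth = 1
'[' at pos 4: depth = 2
'[' at pos 8: depth = 3
'[' at pos 12: depth = 4
'[' at pos 24: depth = 2
'[' at pos 28: depth = 3
'[' at pos 39: depth = 3
'[' at pos 43: depth = 4
Maximum depth reached: 4

4


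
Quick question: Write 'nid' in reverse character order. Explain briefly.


Reverse 'nid' character by character: 'din'.

din


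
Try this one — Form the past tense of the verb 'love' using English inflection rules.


Apply rule: Add -d (word ends in -e). 'love' becomes 'loved'.

loved


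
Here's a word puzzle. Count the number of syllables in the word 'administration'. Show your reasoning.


Break 'administration' into syllables: ad-min-is-tra-tion -> ad | min | is | tra | tion = 5 syllables

5 syllables


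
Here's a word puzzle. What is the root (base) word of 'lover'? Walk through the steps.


Remove suffix '-er' from 'lover' to get root 'love'.

love


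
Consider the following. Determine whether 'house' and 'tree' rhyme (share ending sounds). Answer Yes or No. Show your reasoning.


Rime (stressed vowel + following sounds) of 'house': -ouse = /aʊs/
Rime of 'tree': -ee = /iː/
/aʊs/ and /iː/ are different ending sounds, so the words do not rhyme.

No


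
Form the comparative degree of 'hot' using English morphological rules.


Apply comparative formation (double final consonant, add -er): 'hot' -> 'hotter'.

hotter


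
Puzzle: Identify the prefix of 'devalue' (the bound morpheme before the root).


The word 'devalue' = 'de' (prefix) + 'value' (root). The prefix is 'de'.

de


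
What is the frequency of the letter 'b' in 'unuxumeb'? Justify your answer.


Letter 'b' in 'unuxumeb': found at position(s) 8 = 1 occurrence(s).

1


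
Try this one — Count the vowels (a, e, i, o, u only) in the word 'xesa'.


Vowels in 'xesa': e, a = 2 vowels.

2
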